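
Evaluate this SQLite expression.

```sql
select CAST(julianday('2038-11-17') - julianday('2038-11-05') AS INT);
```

12

Both dates are in November 2038: 17 − 5 = 12.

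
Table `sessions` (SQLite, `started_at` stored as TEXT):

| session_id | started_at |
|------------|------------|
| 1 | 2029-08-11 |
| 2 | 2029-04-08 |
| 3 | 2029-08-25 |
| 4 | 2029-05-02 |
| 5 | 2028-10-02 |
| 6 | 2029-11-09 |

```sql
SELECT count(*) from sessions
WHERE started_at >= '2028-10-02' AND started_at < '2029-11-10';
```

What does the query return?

Rows in [2028-10-02, 2029-11-10): 2029-08-11, 2029-04-08, 2029-08-25, 2029-05-02, 2028-10-02, 2029-11-09 → 6 rows.

6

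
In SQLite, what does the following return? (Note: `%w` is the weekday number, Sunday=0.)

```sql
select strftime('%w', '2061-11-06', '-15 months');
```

First apply '-15 months': 2061-11-06 → 2060-08-06.
2060-08-06 is a Friday; with Sunday=0 that is 5.

5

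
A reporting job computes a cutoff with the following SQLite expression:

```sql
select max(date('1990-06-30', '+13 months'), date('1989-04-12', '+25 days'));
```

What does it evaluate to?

date('1990-06-30', '+13 months') → 1991-07-30.
date('1989-04-12', '+25 days') → 1989-05-07.
Later of the two is 1991-07-30.

1991-07-30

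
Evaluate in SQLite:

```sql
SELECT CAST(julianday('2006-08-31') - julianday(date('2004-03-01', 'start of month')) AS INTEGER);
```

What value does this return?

`start of month` rewinds 2004-03-01 to 2004-03-01.
30 days remain in March 2004 after the 1st (31 − 1).
Full months from April 2004 through July 2006 contribute their day counts.
Then 31 days into August 2006.
Total: 30 + 30 + 31 + 30 + 31 + 31 + 30 + 31 + 30 + 31 + 31 + 28 + 31 + 30 + 31 + 30 + 31 + 31 + 30 + 31 + 30 + 31 + 31 + 28 + 31 + 30 + 31 + 30 + 31 + 31 = 913.

913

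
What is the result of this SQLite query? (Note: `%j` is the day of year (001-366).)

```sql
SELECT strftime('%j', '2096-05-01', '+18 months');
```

305

First apply '+18 months': 2096-05-01 → 2097-11-01.
Day-of-year for 2097-11-01: days since 2097-01-01 inclusive = 305, zero-padded to 305.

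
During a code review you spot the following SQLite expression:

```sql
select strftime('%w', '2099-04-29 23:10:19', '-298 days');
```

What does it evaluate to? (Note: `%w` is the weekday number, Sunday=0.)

First apply '-298 days': 2099-04-29 23:10:19 → 2098-07-05 23:10:19.
2098-07-05 is a Saturday; with Sunday=0 that is 6.

6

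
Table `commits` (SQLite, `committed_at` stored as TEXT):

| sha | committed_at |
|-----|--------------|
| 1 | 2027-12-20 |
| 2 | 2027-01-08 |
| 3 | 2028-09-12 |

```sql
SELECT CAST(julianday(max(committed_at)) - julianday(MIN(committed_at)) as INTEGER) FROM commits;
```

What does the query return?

MIN = 2027-01-08, MAX = 2028-09-12.
23 days remain in January 2027 after the 8th (31 − 8).
Full months from February 2027 through August 2028 contribute their day counts.
Then 12 days into September 2028.
Total: 23 + 28 + 31 + 30 + 31 + 30 + 31 + 31 + 30 + 31 + 30 + 31 + 31 + 29 + 31 + 30 + 31 + 30 + 31 + 31 + 12 = 613.

613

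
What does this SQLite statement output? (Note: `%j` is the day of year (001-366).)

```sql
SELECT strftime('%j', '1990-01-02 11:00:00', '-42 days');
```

First apply '-42 days': 1990-01-02 11:00:00 → 1989-11-21 11:00:00.
Day-of-year for 1989-11-21: days since 1989-01-01 inclusive = 325, zero-padded to 325.

325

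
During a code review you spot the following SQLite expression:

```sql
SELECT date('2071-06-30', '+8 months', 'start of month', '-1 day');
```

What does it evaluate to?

2072-02-29

Adding +8 months to 2071-06-30 targets 2072-02-30. February 2072 has only 29 days, so SQLite normalizes the 1-day overflow forward to 2072-03-01.
`start of month` rewinds 2072-03-01 to 2072-03-01.
Going back 1 day from 2072-03-01 reaches 2072-02-29 (last day of February, 29 days).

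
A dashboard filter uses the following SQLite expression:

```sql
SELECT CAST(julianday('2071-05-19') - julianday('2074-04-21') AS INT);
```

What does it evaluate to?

-1068

12 days remain in May 2071 after the 19th (31 − 19).
Full months from June 2071 through March 2074 contribute their day counts.
Then 21 days into April 2074.
Total: 12 + 30 + 31 + 31 + 30 + 31 + 30 + 31 + 31 + 29 + 31 + 30 + 31 + 30 + 31 + 31 + 30 + 31 + 30 + 31 + 31 + 28 + 31 + 30 + 31 + 30 + 31 + 31 + 30 + 31 + 30 + 31 + 31 + 28 + 31 + 21 = 1068.
The subtraction is earlier − later, so the result is −1068 → -1068.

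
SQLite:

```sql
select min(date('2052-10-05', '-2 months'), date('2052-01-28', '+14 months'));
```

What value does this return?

2052-08-05

date('2052-10-05', '-2 months') → 2052-08-05.
date('2052-01-28', '+14 months') → 2053-03-28.
Earlier of the two is 2052-08-05.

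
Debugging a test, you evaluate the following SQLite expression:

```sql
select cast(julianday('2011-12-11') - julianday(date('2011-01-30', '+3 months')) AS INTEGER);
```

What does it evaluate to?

Adding +3 months to 2011-01-30 gives 2011-04-30.
0 days remain in April 2011 after the 30th (30 − 30).
Full months from May 2011 through November 2011 contribute their day counts.
Then 11 days into December 2011.
Total: 0 + 31 + 30 + 31 + 31 + 30 + 31 + 30 + 11 = 225.

225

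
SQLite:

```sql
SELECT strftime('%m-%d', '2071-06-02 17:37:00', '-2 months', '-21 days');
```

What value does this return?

First apply '-2 months', '-21 days': 2071-06-02 17:37:00 → 2071-03-12 17:37:00.
`%m-%d` extracts the month-day: 03-12.

03-12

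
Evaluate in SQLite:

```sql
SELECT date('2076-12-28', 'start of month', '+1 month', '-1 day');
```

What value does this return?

`start of month` rewinds 2076-12-28 to 2076-12-01.
Adding +1 month to 2076-12-01 gives 2077-01-01.
Going back 1 day from 2077-01-01 reaches 2076-12-31 (last day of December, 31 days).

2076-12-31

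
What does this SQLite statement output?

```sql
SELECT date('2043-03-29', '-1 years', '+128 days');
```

2042-08-04

Adding -1 year to 2043-03-29 gives 2042-03-29.
Applying '+128 days' to 2042-03-29: counting 128 days forward gives 2042-08-04.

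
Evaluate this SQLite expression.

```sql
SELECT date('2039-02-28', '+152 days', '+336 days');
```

2040-06-30

Applying '+152 days' to 2039-02-28: counting 152 days forward gives 2039-07-30.
Applying '+336 days' to 2039-07-30: counting 336 days forward gives 2040-06-30.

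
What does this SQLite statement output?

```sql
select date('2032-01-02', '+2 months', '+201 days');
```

2032-09-19

Adding +2 months to 2032-01-02 gives 2032-03-02.
Applying '+201 days' to 2032-03-02: counting 201 days forward gives 2032-09-19.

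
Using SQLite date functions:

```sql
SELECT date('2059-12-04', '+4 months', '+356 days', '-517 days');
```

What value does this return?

Adding +4 months to 2059-12-04 gives 2060-04-04.
Applying '+356 days' to 2060-04-04: counting 356 days forward gives 2061-03-26.
Applying '-517 days' to 2061-03-26: counting 517 days back gives 2059-10-26.

2059-10-26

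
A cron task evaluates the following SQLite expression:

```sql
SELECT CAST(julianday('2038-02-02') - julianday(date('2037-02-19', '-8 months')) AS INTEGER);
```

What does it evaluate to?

593

Adding -8 months to 2037-02-19 gives 2036-06-19.
11 days remain in June 2036 after the 19th (30 − 19).
Full months from July 2036 through January 2038 contribute their day counts.
Then 2 days into February 2038.
Total: 11 + 31 + 31 + 30 + 31 + 30 + 31 + 31 + 28 + 31 + 30 + 31 + 30 + 31 + 31 + 30 + 31 + 30 + 31 + 31 + 2 = 593.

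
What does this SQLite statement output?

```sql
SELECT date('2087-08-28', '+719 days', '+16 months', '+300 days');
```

2091-10-12

Applying '+719 days' to 2087-08-28: counting 719 days forward gives 2089-08-16.
Adding +16 months to 2089-08-16 gives 2090-12-16.
Applying '+300 days' to 2090-12-16: counting 300 days forward gives 2091-10-12.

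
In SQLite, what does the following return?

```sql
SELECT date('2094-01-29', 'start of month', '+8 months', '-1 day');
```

2094-08-31

`start of month` rewinds 2094-01-29 to 2094-01-01.
Adding +8 months to 2094-01-01 gives 2094-09-01.
Going back 1 day from 2094-09-01 reaches 2094-08-31 (last day of August, 31 days).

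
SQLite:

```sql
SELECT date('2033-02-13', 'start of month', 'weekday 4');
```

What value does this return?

`start of month` rewinds 2033-02-13 to 2033-02-01.
`weekday 4` advances to the next Thursday; 2033-02-01 is a Tuesday, so it moves forward to 2033-02-03.

2033-02-03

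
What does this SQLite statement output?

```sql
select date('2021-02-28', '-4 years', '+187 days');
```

2017-09-03

Adding -4 years to 2021-02-28 gives 2017-02-28.
Applying '+187 days' to 2017-02-28: counting 187 days forward gives 2017-09-03.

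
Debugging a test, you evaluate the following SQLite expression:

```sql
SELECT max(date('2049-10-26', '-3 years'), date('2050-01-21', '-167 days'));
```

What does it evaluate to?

2049-08-07

date('2049-10-26', '-3 years') → 2046-10-26.
date('2050-01-21', '-167 days') → 2049-08-07.
Later of the two is 2049-08-07.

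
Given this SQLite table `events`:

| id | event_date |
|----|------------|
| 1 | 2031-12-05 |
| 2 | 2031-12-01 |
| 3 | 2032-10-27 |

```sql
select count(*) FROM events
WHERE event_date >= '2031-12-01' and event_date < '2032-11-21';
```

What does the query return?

3

Rows in [2031-12-01, 2032-11-21): 2031-12-05, 2031-12-01, 2032-10-27 → 3 rows.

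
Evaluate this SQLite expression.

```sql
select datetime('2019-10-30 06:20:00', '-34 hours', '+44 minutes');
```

-34 hours from 2019-10-30 06:20:00 is 2019-10-28 20:20:00 (crosses midnight).
+44 minutes from 2019-10-28 20:20:00 is 2019-10-28 21:04:00.

2019-10-28 21:04:00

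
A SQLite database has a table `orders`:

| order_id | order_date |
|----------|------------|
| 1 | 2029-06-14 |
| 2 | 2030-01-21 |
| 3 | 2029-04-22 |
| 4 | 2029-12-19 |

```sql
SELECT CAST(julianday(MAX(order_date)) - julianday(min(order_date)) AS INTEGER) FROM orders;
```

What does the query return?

MIN = 2029-04-22, MAX = 2030-01-21.
8 days remain in April 2029 after the 22nd (30 − 22).
Full months from May 2029 through December 2029 contribute their day counts.
Then 21 days into January 2030.
Total: 8 + 31 + 30 + 31 + 31 + 30 + 31 + 30 + 31 + 21 = 274.

274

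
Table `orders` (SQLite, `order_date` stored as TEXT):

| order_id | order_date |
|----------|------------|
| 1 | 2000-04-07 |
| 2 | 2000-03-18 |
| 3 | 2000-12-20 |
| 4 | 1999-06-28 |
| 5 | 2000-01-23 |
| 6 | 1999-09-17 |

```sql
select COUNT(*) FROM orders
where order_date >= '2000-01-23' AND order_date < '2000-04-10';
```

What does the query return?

3

Rows in [2000-01-23, 2000-04-10): 2000-04-07, 2000-03-18, 2000-01-23 → 3 rows.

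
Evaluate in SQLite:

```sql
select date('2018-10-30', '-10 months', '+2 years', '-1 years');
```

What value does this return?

Adding -10 months to 2018-10-30 gives 2017-12-30.
Adding +2 years to 2017-12-30 gives 2019-12-30.
Adding -1 year to 2019-12-30 gives 2018-12-30.

2018-12-30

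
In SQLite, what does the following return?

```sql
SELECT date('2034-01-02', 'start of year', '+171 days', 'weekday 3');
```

2034-06-21

`start of year` rewinds 2034-01-02 to 2034-01-01.
Applying '+171 days' to 2034-01-01: counting 171 days forward gives 2034-06-21.
`weekday 3` advances to the next Wednesday; 2034-06-21 is already a Wednesday, so it stays at 2034-06-21.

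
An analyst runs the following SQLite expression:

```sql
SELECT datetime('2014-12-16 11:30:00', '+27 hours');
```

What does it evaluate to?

2014-12-17 14:30:00

+27 hours from 2014-12-16 11:30:00 is 2014-12-17 14:30:00 (crosses midnight).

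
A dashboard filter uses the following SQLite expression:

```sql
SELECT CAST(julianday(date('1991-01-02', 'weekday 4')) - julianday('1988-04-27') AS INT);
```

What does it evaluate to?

981

`weekday 4` advances to the next Thursday; 1991-01-02 is a Wednesday, so it moves forward to 1991-01-03.
3 days remain in April 1988 after the 27th (30 − 27).
Full months from May 1988 through December 1990 contribute their day counts.
Then 3 days into January 1991.
Total: 3 + 31 + 30 + 31 + 31 + 30 + 31 + 30 + 31 + 31 + 28 + 31 + 30 + 31 + 30 + 31 + 31 + 30 + 31 + 30 + 31 + 31 + 28 + 31 + 30 + 31 + 30 + 31 + 31 + 30 + 31 + 30 + 31 + 3 = 981.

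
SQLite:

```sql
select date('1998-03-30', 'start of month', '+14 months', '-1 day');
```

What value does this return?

1999-04-30

`start of month` rewinds 1998-03-30 to 1998-03-01.
Adding +14 months to 1998-03-01 gives 1999-05-01.
Going back 1 day from 1999-05-01 reaches 1999-04-30 (last day of April, 30 days).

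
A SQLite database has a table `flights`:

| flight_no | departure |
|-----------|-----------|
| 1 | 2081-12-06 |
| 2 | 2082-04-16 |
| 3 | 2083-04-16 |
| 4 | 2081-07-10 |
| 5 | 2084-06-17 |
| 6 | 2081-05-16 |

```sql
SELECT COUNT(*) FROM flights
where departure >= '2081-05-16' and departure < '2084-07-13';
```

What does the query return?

6

Rows in [2081-05-16, 2084-07-13): 2081-12-06, 2082-04-16, 2083-04-16, 2081-07-10, 2084-06-17, 2081-05-16 → 6 rows.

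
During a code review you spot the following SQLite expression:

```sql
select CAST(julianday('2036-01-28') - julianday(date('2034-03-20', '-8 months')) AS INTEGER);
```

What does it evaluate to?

Adding -8 months to 2034-03-20 gives 2033-07-20.
11 days remain in July 2033 after the 20th (31 − 20).
Full months from August 2033 through December 2035 contribute their day counts.
Then 28 days into January 2036.
Total: 11 + 31 + 30 + 31 + 30 + 31 + 31 + 28 + 31 + 30 + 31 + 30 + 31 + 31 + 30 + 31 + 30 + 31 + 31 + 28 + 31 + 30 + 31 + 30 + 31 + 31 + 30 + 31 + 30 + 31 + 28 = 922.

922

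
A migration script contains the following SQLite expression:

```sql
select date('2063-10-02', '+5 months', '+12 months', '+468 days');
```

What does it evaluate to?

Adding +5 months to 2063-10-02 gives 2064-03-02.
Adding +12 months to 2064-03-02 gives 2065-03-02.
Applying '+468 days' to 2065-03-02: counting 468 days forward gives 2066-06-13.

2066-06-13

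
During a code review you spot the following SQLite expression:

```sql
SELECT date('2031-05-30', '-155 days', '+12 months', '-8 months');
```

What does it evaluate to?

2031-04-26

Applying '-155 days' to 2031-05-30: counting 155 days back gives 2030-12-26.
Adding +12 months to 2030-12-26 gives 2031-12-26.
Adding -8 months to 2031-12-26 gives 2031-04-26.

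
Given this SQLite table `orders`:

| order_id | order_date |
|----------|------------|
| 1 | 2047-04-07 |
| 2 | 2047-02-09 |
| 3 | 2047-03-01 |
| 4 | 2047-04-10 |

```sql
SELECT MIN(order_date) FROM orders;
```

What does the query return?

2047-02-09

MIN over {2047-02-09, 2047-03-01, 2047-04-07, 2047-04-10}.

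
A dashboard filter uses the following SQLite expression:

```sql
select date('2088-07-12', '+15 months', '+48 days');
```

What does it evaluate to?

2089-11-29

Adding +15 months to 2088-07-12 gives 2089-10-12.
Applying '+48 days' to 2089-10-12: counting 48 days forward gives 2089-11-29.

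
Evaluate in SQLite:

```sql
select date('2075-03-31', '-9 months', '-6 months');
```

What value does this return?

2074-01-01

Adding -9 months to 2075-03-31 targets 2074-06-31. June 2074 has only 30 days, so SQLite normalizes the 1-day overflow forward to 2074-07-01.
Adding -6 months to 2074-07-01 gives 2074-01-01.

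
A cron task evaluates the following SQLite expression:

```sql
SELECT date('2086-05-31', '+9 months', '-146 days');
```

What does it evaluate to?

2086-10-08

Adding +9 months to 2086-05-31 targets 2087-02-31. February 2087 has only 28 days, so SQLite normalizes the 3-day overflow forward to 2087-03-03.
Applying '-146 days' to 2087-03-03: counting 146 days back gives 2086-10-08.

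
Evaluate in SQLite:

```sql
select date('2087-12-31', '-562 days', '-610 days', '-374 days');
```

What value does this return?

Applying '-562 days' to 2087-12-31: counting 562 days back gives 2086-06-17.
Applying '-610 days' to 2086-06-17: counting 610 days back gives 2084-10-15.
Applying '-374 days' to 2084-10-15: counting 374 days back gives 2083-10-07.

2083-10-07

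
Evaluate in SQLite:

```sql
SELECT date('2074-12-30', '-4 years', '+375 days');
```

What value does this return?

2072-01-09

Adding -4 years to 2074-12-30 gives 2070-12-30.
Applying '+375 days' to 2070-12-30: counting 375 days forward gives 2072-01-09.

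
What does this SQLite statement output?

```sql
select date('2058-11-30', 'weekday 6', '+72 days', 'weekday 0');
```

`weekday 6` advances to the next Saturday; 2058-11-30 is already a Saturday, so it stays at 2058-11-30.
Applying '+72 days' to 2058-11-30: counting 72 days forward gives 2059-02-10.
`weekday 0` advances to the next Sunday; 2059-02-10 is a Monday, so it moves forward to 2059-02-16.

2059-02-16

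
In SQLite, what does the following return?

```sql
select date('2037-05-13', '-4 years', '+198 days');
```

2033-11-27

Adding -4 years to 2037-05-13 gives 2033-05-13.
Applying '+198 days' to 2033-05-13: counting 198 days forward gives 2033-11-27.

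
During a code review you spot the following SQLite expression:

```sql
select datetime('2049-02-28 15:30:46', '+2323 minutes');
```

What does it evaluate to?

2049-03-02 06:13:46

2323 minutes = 38h 43m; +2323 minutes from 2049-02-28 15:30:46 is 2049-03-02 06:13:46 (crosses midnight).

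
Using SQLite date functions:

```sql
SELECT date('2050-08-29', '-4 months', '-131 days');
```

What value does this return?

2049-12-19

Adding -4 months to 2050-08-29 gives 2050-04-29.
Applying '-131 days' to 2050-04-29: counting 131 days back gives 2049-12-19.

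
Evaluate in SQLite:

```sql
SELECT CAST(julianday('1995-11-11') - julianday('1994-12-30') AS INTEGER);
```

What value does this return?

1 day remains in December 1994 after the 30th (31 − 30).
Full months from January 1995 through October 1995 contribute their day counts.
Then 11 days into November 1995.
Total: 1 + 31 + 28 + 31 + 30 + 31 + 30 + 31 + 31 + 30 + 31 + 11 = 316.

316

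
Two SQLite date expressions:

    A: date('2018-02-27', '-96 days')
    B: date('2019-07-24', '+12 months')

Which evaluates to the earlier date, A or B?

A

A = 2017-11-23.
B = 2020-07-24.
A is earlier.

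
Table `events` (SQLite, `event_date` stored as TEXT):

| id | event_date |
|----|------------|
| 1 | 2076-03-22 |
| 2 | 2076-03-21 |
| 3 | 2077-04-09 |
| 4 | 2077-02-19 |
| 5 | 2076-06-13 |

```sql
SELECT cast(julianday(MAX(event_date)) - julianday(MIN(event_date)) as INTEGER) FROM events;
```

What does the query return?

MIN = 2076-03-21, MAX = 2077-04-09.
10 days remain in March 2076 after the 21st (31 − 21).
Full months from April 2076 through March 2077 contribute their day counts.
Then 9 days into April 2077.
Total: 10 + 30 + 31 + 30 + 31 + 31 + 30 + 31 + 30 + 31 + 31 + 28 + 31 + 9 = 384.

384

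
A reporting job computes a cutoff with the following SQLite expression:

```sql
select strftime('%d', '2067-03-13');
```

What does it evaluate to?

`%d` extracts the 2-digit day of month: 13.

13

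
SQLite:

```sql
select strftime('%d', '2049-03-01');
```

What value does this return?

01

`%d` extracts the 2-digit day of month: 01.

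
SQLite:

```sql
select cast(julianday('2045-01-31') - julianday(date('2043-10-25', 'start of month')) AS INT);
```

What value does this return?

488

`start of month` rewinds 2043-10-25 to 2043-10-01.
30 days remain in October 2043 after the 1st (31 − 1).
Full months from November 2043 through December 2044 contribute their day counts.
Then 31 days into January 2045.
Total: 30 + 30 + 31 + 31 + 29 + 31 + 30 + 31 + 30 + 31 + 31 + 30 + 31 + 30 + 31 + 31 = 488.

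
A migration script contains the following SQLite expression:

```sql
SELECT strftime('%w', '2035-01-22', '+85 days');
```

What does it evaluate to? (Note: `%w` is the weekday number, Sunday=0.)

2

First apply '+85 days': 2035-01-22 → 2035-04-17.
2035-04-17 is a Tuesday; with Sunday=0 that is 2.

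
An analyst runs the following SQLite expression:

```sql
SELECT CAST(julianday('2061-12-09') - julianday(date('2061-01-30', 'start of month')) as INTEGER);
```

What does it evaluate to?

`start of month` rewinds 2061-01-30 to 2061-01-01.
30 days remain in January 2061 after the 1st (31 − 1).
Full months from February 2061 through November 2061 contribute their day counts.
Then 9 days into December 2061.
Total: 30 + 28 + 31 + 30 + 31 + 30 + 31 + 31 + 30 + 31 + 30 + 9 = 342.

342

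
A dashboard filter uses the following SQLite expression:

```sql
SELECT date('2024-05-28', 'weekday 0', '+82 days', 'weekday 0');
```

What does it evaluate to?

2024-08-25

`weekday 0` advances to the next Sunday; 2024-05-28 is a Tuesday, so it moves forward to 2024-06-02.
Applying '+82 days' to 2024-06-02: counting 82 days forward gives 2024-08-23.
`weekday 0` advances to the next Sunday; 2024-08-23 is a Friday, so it moves forward to 2024-08-25.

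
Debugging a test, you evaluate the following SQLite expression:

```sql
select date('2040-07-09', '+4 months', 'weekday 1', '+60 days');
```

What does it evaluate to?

Adding +4 months to 2040-07-09 gives 2040-11-09.
`weekday 1` advances to the next Monday; 2040-11-09 is a Friday, so it moves forward to 2040-11-12.
Applying '+60 days' to 2040-11-12: counting 60 days forward gives 2041-01-11.

2041-01-11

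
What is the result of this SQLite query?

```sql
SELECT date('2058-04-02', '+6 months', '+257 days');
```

Adding +6 months to 2058-04-02 gives 2058-10-02.
Applying '+257 days' to 2058-10-02: counting 257 days forward gives 2059-06-16.

2059-06-16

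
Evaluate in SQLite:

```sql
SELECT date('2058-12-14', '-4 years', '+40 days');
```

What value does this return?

2055-01-23

Adding -4 years to 2058-12-14 gives 2054-12-14.
December 2054 has 31 days; 17 remain after the 14th, so 18 days reach 2055-01-01.
Advancing 22 more days within January lands on 2055-01-23.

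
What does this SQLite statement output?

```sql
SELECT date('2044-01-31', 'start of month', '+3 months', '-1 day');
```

`start of month` rewinds 2044-01-31 to 2044-01-01.
Adding +3 months to 2044-01-01 gives 2044-04-01.
Going back 1 day from 2044-04-01 reaches 2044-03-31 (last day of March, 31 days).

2044-03-31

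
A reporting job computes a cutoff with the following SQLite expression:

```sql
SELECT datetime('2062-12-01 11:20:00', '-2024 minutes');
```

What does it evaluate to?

2062-11-30 01:36:00

2024 minutes = 33h 44m; -2024 minutes from 2062-12-01 11:20:00 is 2062-11-30 01:36:00 (crosses midnight).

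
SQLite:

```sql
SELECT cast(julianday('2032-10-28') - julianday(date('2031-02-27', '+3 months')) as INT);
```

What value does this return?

Adding +3 months to 2031-02-27 gives 2031-05-27.
4 days remain in May 2031 after the 27th (31 − 27).
Full months from June 2031 through September 2032 contribute their day counts.
Then 28 days into October 2032.
Total: 4 + 30 + 31 + 31 + 30 + 31 + 30 + 31 + 31 + 29 + 31 + 30 + 31 + 30 + 31 + 31 + 30 + 28 = 520.

520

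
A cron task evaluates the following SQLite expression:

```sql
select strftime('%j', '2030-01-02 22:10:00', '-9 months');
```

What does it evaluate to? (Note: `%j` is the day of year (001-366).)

092

First apply '-9 months': 2030-01-02 22:10:00 → 2029-04-02 22:10:00.
Day-of-year for 2029-04-02: days since 2029-01-01 inclusive = 92, zero-padded to 092.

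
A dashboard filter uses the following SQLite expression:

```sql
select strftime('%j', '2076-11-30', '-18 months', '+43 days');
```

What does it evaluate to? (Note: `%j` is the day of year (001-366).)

193

First apply '-18 months', '+43 days': 2076-11-30 → 2075-07-12.
Day-of-year for 2075-07-12: days since 2075-01-01 inclusive = 193, zero-padded to 193.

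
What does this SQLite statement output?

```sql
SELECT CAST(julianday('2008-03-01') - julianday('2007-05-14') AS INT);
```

292

17 days remain in May 2007 after the 14th (31 − 14).
Full months from June 2007 through February 2008 contribute their day counts.
Then 1 day into March 2008.
Total: 17 + 30 + 31 + 31 + 30 + 31 + 30 + 31 + 31 + 29 + 1 = 292.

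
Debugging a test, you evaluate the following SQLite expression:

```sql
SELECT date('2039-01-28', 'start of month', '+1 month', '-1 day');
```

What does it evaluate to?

`start of month` rewinds 2039-01-28 to 2039-01-01.
Adding +1 month to 2039-01-01 gives 2039-02-01.
Going back 1 day from 2039-02-01 reaches 2039-01-31 (last day of January, 31 days).

2039-01-31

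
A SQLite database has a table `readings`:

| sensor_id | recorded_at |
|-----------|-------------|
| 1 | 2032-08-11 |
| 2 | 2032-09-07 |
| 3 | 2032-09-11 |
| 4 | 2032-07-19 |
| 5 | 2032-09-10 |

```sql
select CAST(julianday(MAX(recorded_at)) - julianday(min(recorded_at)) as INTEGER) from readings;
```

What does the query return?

54

MIN = 2032-07-19, MAX = 2032-09-11.
12 days remain in July 2032 after the 19th (31 − 19).
August 2032: 31 days.
Then 11 days into September 2032.
Total: 12 + 31 + 11 = 54.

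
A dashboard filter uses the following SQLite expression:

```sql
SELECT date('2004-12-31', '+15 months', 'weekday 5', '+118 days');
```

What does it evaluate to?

2006-07-27

Adding +15 months to 2004-12-31 gives 2006-03-31.
`weekday 5` advances to the next Friday; 2006-03-31 is already a Friday, so it stays at 2006-03-31.
Applying '+118 days' to 2006-03-31: counting 118 days forward gives 2006-07-27.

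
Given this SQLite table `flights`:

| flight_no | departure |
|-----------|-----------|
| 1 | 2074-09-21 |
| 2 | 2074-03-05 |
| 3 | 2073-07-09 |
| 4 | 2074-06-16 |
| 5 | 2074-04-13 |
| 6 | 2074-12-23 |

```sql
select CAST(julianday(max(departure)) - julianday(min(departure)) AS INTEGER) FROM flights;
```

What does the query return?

532

MIN = 2073-07-09, MAX = 2074-12-23.
22 days remain in July 2073 after the 9th (31 − 9).
Full months from August 2073 through November 2074 contribute their day counts.
Then 23 days into December 2074.
Total: 22 + 31 + 30 + 31 + 30 + 31 + 31 + 28 + 31 + 30 + 31 + 30 + 31 + 31 + 30 + 31 + 30 + 23 = 532.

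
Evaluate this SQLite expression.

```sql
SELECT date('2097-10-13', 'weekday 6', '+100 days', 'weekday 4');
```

2098-01-30

`weekday 6` advances to the next Saturday; 2097-10-13 is a Sunday, so it moves forward to 2097-10-19.
Applying '+100 days' to 2097-10-19: counting 100 days forward gives 2098-01-27.
`weekday 4` advances to the next Thursday; 2098-01-27 is a Monday, so it moves forward to 2098-01-30.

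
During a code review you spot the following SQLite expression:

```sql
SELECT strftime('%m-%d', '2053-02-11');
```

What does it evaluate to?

`%m-%d` extracts the month-day: 02-11.

02-11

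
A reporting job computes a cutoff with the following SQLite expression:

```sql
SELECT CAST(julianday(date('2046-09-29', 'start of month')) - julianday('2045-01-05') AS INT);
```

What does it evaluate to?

604

`start of month` rewinds 2046-09-29 to 2046-09-01.
26 days remain in January 2045 after the 5th (31 − 5).
Full months from February 2045 through August 2046 contribute their day counts.
Then 1 day into September 2046.
Total: 26 + 28 + 31 + 30 + 31 + 30 + 31 + 31 + 30 + 31 + 30 + 31 + 31 + 28 + 31 + 30 + 31 + 30 + 31 + 31 + 1 = 604.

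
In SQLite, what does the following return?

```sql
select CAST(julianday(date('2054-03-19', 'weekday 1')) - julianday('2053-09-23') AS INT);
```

181

`weekday 1` advances to the next Monday; 2054-03-19 is a Thursday, so it moves forward to 2054-03-23.
7 days remain in September 2053 after the 23rd (30 − 23).
October 2053: 31 days.
November 2053: 30 days.
December 2053: 31 days.
January 2054: 31 days.
February 2054: 28 days.
Then 23 days into March 2054.
Total: 7 + 31 + 30 + 31 + 31 + 28 + 23 = 181.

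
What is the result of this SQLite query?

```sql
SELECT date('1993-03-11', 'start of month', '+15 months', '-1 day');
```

1994-05-31

`start of month` rewinds 1993-03-11 to 1993-03-01.
Adding +15 months to 1993-03-01 gives 1994-06-01.
Going back 1 day from 1994-06-01 reaches 1994-05-31 (last day of May, 31 days).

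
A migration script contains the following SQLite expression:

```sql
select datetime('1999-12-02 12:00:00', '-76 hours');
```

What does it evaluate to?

-76 hours from 1999-12-02 12:00:00 is 1999-11-29 08:00:00 (crosses midnight).

1999-11-29 08:00:00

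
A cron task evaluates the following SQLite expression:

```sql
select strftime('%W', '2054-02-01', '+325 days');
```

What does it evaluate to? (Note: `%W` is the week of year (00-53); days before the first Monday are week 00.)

51

First apply '+325 days': 2054-02-01 → 2054-12-23.
2054-12-23 is a Wednesday. SQLite's %W counts Mondays since the year started; the result is 51.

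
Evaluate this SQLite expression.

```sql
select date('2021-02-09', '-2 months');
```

Adding -2 months to 2021-02-09 gives 2020-12-09.

2020-12-09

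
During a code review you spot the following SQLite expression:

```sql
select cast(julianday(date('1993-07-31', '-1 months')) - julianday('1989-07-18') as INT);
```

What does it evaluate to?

1444

Adding -1 month to 1993-07-31 targets 1993-06-31. June 1993 has only 30 days, so SQLite normalizes the 1-day overflow forward to 1993-07-01.
13 days remain in July 1989 after the 18th (31 − 18).
Full months from August 1989 through June 1993 contribute their day counts.
Then 1 day into July 1993.
Total: 13 + 31 + 30 + 31 + 30 + 31 + 31 + 28 + 31 + 30 + 31 + 30 + 31 + 31 + 30 + 31 + 30 + 31 + 31 + 28 + 31 + 30 + 31 + 30 + 31 + 31 + 30 + 31 + 30 + 31 + 31 + 29 + 31 + 30 + 31 + 30 + 31 + 31 + 30 + 31 + 30 + 31 + 31 + 28 + 31 + 30 + 31 + 30 + 1 = 1444.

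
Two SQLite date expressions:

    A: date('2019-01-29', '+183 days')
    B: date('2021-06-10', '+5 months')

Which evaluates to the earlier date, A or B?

A = 2019-07-31.
B = 2021-11-10.
A is earlier.

A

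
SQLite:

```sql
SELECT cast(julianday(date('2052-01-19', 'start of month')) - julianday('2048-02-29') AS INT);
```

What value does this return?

`start of month` rewinds 2052-01-19 to 2052-01-01.
0 days remain in February 2048 after the 29th (29 − 29).
Full months from March 2048 through December 2051 contribute their day counts.
Then 1 day into January 2052.
Total: 0 + 31 + 30 + 31 + 30 + 31 + 31 + 30 + 31 + 30 + 31 + 31 + 28 + 31 + 30 + 31 + 30 + 31 + 31 + 30 + 31 + 30 + 31 + 31 + 28 + 31 + 30 + 31 + 30 + 31 + 31 + 30 + 31 + 30 + 31 + 31 + 28 + 31 + 30 + 31 + 30 + 31 + 31 + 30 + 31 + 30 + 31 + 1 = 1402.

1402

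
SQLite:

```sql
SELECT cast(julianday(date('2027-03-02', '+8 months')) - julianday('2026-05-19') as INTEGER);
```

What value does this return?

532

Adding +8 months to 2027-03-02 gives 2027-11-02.
12 days remain in May 2026 after the 19th (31 − 19).
Full months from June 2026 through October 2027 contribute their day counts.
Then 2 days into November 2027.
Total: 12 + 30 + 31 + 31 + 30 + 31 + 30 + 31 + 31 + 28 + 31 + 30 + 31 + 30 + 31 + 31 + 30 + 31 + 2 = 532.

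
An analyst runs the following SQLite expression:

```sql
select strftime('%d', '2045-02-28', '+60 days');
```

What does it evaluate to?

29

First apply '+60 days': 2045-02-28 → 2045-04-29.
`%d` extracts the 2-digit day of month: 29.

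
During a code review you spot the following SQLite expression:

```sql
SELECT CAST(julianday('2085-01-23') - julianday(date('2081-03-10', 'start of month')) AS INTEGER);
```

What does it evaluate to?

1424

`start of month` rewinds 2081-03-10 to 2081-03-01.
30 days remain in March 2081 after the 1st (31 − 1).
Full months from April 2081 through December 2084 contribute their day counts.
Then 23 days into January 2085.
Total: 30 + 30 + 31 + 30 + 31 + 31 + 30 + 31 + 30 + 31 + 31 + 28 + 31 + 30 + 31 + 30 + 31 + 31 + 30 + 31 + 30 + 31 + 31 + 28 + 31 + 30 + 31 + 30 + 31 + 31 + 30 + 31 + 30 + 31 + 31 + 29 + 31 + 30 + 31 + 30 + 31 + 31 + 30 + 31 + 30 + 31 + 23 = 1424.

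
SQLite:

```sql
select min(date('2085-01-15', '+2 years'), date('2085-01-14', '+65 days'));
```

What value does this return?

2085-03-20

date('2085-01-15', '+2 years') → 2087-01-15.
date('2085-01-14', '+65 days') → 2085-03-20.
Earlier of the two is 2085-03-20.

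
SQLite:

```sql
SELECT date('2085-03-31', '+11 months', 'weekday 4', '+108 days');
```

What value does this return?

Adding +11 months to 2085-03-31 targets 2086-02-31. February 2086 has only 28 days, so SQLite normalizes the 3-day overflow forward to 2086-03-03.
`weekday 4` advances to the next Thursday; 2086-03-03 is a Sunday, so it moves forward to 2086-03-07.
Applying '+108 days' to 2086-03-07: counting 108 days forward gives 2086-06-23.

2086-06-23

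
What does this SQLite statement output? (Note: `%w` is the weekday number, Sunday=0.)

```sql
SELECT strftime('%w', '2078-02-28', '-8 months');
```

First apply '-8 months': 2078-02-28 → 2077-06-28.
2077-06-28 is a Monday; with Sunday=0 that is 1.

1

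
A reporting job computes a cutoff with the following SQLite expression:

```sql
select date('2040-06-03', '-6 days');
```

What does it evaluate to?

Going back 3 days from 2040-06-03 reaches 2040-05-31 (last day of May, 31 days).
Going back 3 days within May lands on 2040-05-28.

2040-05-28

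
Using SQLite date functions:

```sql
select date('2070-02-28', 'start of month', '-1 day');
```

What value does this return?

`start of month` rewinds 2070-02-28 to 2070-02-01.
Going back 1 day from 2070-02-01 reaches 2070-01-31 (last day of January, 31 days).

2070-01-31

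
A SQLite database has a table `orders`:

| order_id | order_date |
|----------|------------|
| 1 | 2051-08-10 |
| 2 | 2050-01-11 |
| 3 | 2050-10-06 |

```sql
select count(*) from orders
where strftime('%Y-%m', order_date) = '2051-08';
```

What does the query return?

1

Rows with year-month 2051-08: 2051-08-10 → 1.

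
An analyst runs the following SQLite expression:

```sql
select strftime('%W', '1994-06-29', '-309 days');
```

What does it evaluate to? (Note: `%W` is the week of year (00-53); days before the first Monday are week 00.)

First apply '-309 days': 1994-06-29 → 1993-08-24.
1993-08-24 is a Tuesday. SQLite's %W counts Mondays since the year started; the result is 34.

34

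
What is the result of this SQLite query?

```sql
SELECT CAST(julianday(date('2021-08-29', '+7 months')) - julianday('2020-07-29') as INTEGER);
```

Adding +7 months to 2021-08-29 gives 2022-03-29.
2 days remain in July 2020 after the 29th (31 − 29).
Full months from August 2020 through February 2022 contribute their day counts.
Then 29 days into March 2022.
Total: 2 + 31 + 30 + 31 + 30 + 31 + 31 + 28 + 31 + 30 + 31 + 30 + 31 + 31 + 30 + 31 + 30 + 31 + 31 + 28 + 29 = 608.

608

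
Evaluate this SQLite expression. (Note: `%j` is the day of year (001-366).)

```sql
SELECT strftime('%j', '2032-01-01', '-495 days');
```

236

First apply '-495 days': 2032-01-01 → 2030-08-24.
Day-of-year for 2030-08-24: days since 2030-01-01 inclusive = 236, zero-padded to 236.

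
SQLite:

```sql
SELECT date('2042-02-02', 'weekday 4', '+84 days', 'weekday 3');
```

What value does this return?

`weekday 4` advances to the next Thursday; 2042-02-02 is a Sunday, so it moves forward to 2042-02-06.
Applying '+84 days' to 2042-02-06: counting 84 days forward gives 2042-05-01.
`weekday 3` advances to the next Wednesday; 2042-05-01 is a Thursday, so it moves forward to 2042-05-07.

2042-05-07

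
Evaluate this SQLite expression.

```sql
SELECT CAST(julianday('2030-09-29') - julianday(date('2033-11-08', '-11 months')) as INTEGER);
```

-801

Adding -11 months to 2033-11-08 gives 2032-12-08.
1 day remains in September 2030 after the 29th (30 − 29).
Full months from October 2030 through November 2032 contribute their day counts.
Then 8 days into December 2032.
Total: 1 + 31 + 30 + 31 + 31 + 28 + 31 + 30 + 31 + 30 + 31 + 31 + 30 + 31 + 30 + 31 + 31 + 29 + 31 + 30 + 31 + 30 + 31 + 31 + 30 + 31 + 30 + 8 = 801.
The subtraction is earlier − later, so the result is −801 → -801.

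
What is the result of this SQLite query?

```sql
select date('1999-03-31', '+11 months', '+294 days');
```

Adding +11 months to 1999-03-31 targets 2000-02-31. February 2000 has only 29 days, so SQLite normalizes the 2-day overflow forward to 2000-03-02.
Applying '+294 days' to 2000-03-02: counting 294 days forward gives 2000-12-21.

2000-12-21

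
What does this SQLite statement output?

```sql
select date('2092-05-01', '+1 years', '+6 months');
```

Adding +1 year to 2092-05-01 gives 2093-05-01.
Adding +6 months to 2093-05-01 gives 2093-11-01.

2093-11-01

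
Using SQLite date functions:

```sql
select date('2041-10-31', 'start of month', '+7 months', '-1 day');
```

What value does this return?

`start of month` rewinds 2041-10-31 to 2041-10-01.
Adding +7 months to 2041-10-01 gives 2042-05-01.
Going back 1 day from 2042-05-01 reaches 2042-04-30 (last day of April, 30 days).

2042-04-30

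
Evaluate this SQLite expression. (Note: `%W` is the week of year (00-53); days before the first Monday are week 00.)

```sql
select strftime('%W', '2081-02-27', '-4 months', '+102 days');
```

05

First apply '-4 months', '+102 days': 2081-02-27 → 2081-02-06.
2081-02-06 is a Thursday. SQLite's %W counts Mondays since the year started; the result is 05.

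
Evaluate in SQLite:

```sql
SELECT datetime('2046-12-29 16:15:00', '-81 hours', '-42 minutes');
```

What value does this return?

-81 hours from 2046-12-29 16:15:00 is 2046-12-26 07:15:00 (crosses midnight).
-42 minutes from 2046-12-26 07:15:00 is 2046-12-26 06:33:00.

2046-12-26 06:33:00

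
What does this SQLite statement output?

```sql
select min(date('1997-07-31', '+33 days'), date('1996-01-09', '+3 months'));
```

1996-04-09

date('1997-07-31', '+33 days') → 1997-09-02.
date('1996-01-09', '+3 months') → 1996-04-09.
Earlier of the two is 1996-04-09.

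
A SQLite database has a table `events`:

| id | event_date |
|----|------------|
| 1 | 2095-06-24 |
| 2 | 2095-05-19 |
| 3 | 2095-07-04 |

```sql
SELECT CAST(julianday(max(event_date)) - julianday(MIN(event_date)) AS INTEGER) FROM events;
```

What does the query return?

MIN = 2095-05-19, MAX = 2095-07-04.
12 days remain in May 2095 after the 19th (31 − 19).
June 2095: 30 days.
Then 4 days into July 2095.
Total: 12 + 30 + 4 = 46.

46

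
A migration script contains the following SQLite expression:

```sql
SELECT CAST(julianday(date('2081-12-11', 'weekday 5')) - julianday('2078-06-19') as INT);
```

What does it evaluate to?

1272

`weekday 5` advances to the next Friday; 2081-12-11 is a Thursday, so it moves forward to 2081-12-12.
11 days remain in June 2078 after the 19th (30 − 19).
Full months from July 2078 through November 2081 contribute their day counts.
Then 12 days into December 2081.
Total: 11 + 31 + 31 + 30 + 31 + 30 + 31 + 31 + 28 + 31 + 30 + 31 + 30 + 31 + 31 + 30 + 31 + 30 + 31 + 31 + 29 + 31 + 30 + 31 + 30 + 31 + 31 + 30 + 31 + 30 + 31 + 31 + 28 + 31 + 30 + 31 + 30 + 31 + 31 + 30 + 31 + 30 + 12 = 1272.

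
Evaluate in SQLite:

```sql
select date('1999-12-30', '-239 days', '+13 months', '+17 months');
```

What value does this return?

Applying '-239 days' to 1999-12-30: counting 239 days back gives 1999-05-05.
Adding +13 months to 1999-05-05 gives 2000-06-05.
Adding +17 months to 2000-06-05 gives 2001-11-05.

2001-11-05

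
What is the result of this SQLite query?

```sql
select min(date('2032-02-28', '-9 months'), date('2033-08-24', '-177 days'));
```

date('2032-02-28', '-9 months') → 2031-05-28.
date('2033-08-24', '-177 days') → 2033-02-28.
Earlier of the two is 2031-05-28.

2031-05-28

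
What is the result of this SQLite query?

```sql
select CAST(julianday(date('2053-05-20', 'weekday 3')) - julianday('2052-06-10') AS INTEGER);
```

345

`weekday 3` advances to the next Wednesday; 2053-05-20 is a Tuesday, so it moves forward to 2053-05-21.
20 days remain in June 2052 after the 10th (30 − 10).
Full months from July 2052 through April 2053 contribute their day counts.
Then 21 days into May 2053.
Total: 20 + 31 + 31 + 30 + 31 + 30 + 31 + 31 + 28 + 31 + 30 + 21 = 345.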